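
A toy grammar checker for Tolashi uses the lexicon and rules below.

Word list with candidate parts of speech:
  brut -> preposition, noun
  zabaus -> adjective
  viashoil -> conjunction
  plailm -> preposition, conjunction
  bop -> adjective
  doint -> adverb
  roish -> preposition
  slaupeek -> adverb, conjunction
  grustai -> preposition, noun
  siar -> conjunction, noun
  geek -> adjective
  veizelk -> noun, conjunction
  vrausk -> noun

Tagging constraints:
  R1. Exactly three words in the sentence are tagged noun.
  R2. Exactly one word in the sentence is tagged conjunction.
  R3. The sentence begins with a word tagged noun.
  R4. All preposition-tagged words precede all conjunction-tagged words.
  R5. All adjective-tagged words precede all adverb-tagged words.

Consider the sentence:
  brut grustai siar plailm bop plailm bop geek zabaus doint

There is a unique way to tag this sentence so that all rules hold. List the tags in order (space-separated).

noun noun noun preposition adjective conjunction adjective adjective adjective adverb

Candidates per position — 1:brut {preposition,noun}; 2:grustai {preposition,noun}; 3:siar {conjunction,noun}; 4:plailm {preposition,conjunction}; 5:bop {adjective}; 6:plailm {preposition,conjunction}; 7:bop {adjective}; 8:geek {adjective}; 9:zabaus {adjective}; 10:doint {adverb}.
Position 1: tagging it preposition would leave rule 1 unsatisfiable, so it must be noun.
Position 2: tagging it preposition would leave rule 1 unsatisfiable, so it must be noun.
Position 3: tagging it conjunction would leave rule 1 unsatisfiable, so it must be noun.
The remaining ambiguous positions (4, 6) are resolved jointly — only one combination satisfies every rule.
The unique satisfying tagging is: noun noun noun preposition adjective conjunction adjective adjective adjective adverb.
Rule-by-rule: rule 1 ok; rule 2 ok; rule 3 ok; rule 4 ok; rule 5 ok.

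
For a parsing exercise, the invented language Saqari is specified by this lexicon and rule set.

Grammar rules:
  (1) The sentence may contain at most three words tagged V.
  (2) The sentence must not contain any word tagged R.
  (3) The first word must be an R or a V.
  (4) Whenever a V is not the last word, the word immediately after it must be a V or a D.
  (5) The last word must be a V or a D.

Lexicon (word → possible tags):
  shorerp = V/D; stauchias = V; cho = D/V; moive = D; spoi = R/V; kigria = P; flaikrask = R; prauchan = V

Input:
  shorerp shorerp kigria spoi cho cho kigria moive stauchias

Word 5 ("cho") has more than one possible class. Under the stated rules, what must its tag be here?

Candidates per position — 1:shorerp {V,D}; 2:shorerp {V,D}; 3:kigria {P}; 4:spoi {R,V}; 5:cho {D,V}; 6:cho {D,V}; 7:kigria {P}; 8:moive {D}; 9:stauchias {V}.
If word 1 were D, no tagging could satisfy rule 3; so word 1 is V.
If word 2 were V, no tagging could satisfy rule 4; so word 2 is D.
If word 4 were R, no tagging could satisfy rule 2; so word 4 is V.
If word 5 were V, no tagging could satisfy rule 1; so word 5 is D.
If word 6 were V, no tagging could satisfy rule 1; so word 6 is D.
So the tagging must be: V D P V D D P D V.
Verifying each rule — rule 1 satisfied; rule 2 satisfied; rule 3 satisfied; rule 4 satisfied; rule 5 satisfied.

D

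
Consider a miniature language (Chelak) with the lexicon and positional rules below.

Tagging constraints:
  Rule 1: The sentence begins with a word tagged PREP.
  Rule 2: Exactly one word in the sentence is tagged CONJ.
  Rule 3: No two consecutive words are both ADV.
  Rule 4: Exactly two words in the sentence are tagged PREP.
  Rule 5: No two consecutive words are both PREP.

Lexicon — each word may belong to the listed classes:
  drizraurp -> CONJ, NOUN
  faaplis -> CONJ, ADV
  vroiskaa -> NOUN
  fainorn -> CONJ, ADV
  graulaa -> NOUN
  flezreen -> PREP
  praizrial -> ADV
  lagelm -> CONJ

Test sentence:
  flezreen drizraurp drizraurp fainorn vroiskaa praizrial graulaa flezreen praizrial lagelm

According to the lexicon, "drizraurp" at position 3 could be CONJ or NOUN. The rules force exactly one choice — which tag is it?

Candidates per position — 1:flezreen {PREP}; 2:drizraurp {CONJ,NOUN}; 3:drizraurp {CONJ,NOUN}; 4:fainorn {CONJ,ADV}; 5:vroiskaa {NOUN}; 6:praizrial {ADV}; 7:graulaa {NOUN}; 8:flezreen {PREP}; 9:praizrial {ADV}; 10:lagelm {CONJ}.
Word 2 cannot be CONJ — rule 2 would then fail for every completion. It is NOUN.
Word 3 cannot be CONJ — rule 2 would then fail for every completion. It is NOUN.
Word 4 cannot be CONJ — rule 2 would then fail for every completion. It is ADV.
So the tagging must be: PREP NOUN NOUN ADV NOUN ADV NOUN PREP ADV CONJ.
Rule-by-rule: rule 1 satisfied; rule 2 satisfied; rule 3 satisfied; rule 4 satisfied; rule 5 satisfied.

NOUN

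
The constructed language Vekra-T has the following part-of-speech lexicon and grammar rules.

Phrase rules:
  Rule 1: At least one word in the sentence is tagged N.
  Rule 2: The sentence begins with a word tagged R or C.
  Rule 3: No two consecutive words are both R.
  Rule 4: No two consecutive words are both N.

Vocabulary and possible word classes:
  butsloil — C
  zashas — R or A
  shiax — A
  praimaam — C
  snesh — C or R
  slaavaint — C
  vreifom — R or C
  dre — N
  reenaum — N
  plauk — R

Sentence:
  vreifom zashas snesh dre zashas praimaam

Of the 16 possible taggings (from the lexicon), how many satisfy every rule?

Candidates per position — 1:vreifom {R,C}; 2:zashas {R,A}; 3:snesh {C,R}; 4:dre {N}; 5:zashas {R,A}; 6:praimaam {C}.
There are 16 candidate sequences in total.
Checking each against the rules leaves 10 sequences.
Count = 10.

10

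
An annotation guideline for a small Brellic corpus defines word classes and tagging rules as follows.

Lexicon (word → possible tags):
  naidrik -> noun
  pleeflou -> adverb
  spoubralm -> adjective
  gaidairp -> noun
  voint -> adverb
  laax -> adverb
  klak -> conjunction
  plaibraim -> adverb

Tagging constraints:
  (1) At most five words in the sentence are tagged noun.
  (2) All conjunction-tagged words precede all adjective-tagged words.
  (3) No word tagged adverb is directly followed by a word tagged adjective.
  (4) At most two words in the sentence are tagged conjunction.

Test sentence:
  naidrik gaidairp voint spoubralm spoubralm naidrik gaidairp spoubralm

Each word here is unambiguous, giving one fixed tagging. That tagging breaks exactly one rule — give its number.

Fixed tagging: noun noun adverb adjective adjective noun noun adjective.
Applying the rules: R1 ✓, R2 ✓, R3 ✗, R4 ✓.
Only rule 3 fails.

3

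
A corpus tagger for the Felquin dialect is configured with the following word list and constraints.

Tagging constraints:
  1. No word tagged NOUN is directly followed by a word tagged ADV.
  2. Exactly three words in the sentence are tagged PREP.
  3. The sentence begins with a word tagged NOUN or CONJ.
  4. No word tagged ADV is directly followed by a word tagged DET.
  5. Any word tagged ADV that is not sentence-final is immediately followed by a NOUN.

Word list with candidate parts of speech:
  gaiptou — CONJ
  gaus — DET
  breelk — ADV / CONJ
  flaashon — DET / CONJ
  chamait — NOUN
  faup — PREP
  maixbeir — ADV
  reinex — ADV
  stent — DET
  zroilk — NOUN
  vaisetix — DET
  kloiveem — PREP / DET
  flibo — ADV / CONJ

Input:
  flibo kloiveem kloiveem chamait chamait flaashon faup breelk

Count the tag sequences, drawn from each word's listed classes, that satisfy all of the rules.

4

Candidates per position — 1:flibo {ADV,CONJ}; 2:kloiveem {PREP,DET}; 3:kloiveem {PREP,DET}; 4:chamait {NOUN}; 5:chamait {NOUN}; 6:flaashon {DET,CONJ}; 7:faup {PREP}; 8:breelk {ADV,CONJ}.
There are 32 candidate sequences in total.
The sequences that satisfy every rule: CONJ PREP PREP NOUN NOUN DET PREP ADV; CONJ PREP PREP NOUN NOUN DET PREP CONJ; CONJ PREP PREP NOUN NOUN CONJ PREP ADV; CONJ PREP PREP NOUN NOUN CONJ PREP CONJ.
Count = 4.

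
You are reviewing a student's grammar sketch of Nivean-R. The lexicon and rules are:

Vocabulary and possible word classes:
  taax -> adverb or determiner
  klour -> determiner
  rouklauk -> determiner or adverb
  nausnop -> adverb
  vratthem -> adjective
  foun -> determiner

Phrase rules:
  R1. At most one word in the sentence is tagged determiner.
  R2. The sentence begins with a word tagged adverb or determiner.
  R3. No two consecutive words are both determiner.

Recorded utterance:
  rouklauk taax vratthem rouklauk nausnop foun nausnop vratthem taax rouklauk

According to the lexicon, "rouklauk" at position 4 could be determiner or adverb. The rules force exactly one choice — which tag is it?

adverb

Candidates per position — 1:rouklauk {determiner,adverb}; 2:taax {adverb,determiner}; 3:vratthem {adjective}; 4:rouklauk {determiner,adverb}; 5:nausnop {adverb}; 6:foun {determiner}; 7:nausnop {adverb}; 8:vratthem {adjective}; 9:taax {adverb,determiner}; 10:rouklauk {determiner,adverb}.
At position 1, choosing determiner makes rule 1 impossible to satisfy; hence adverb.
At position 2, choosing determiner makes rule 1 impossible to satisfy; hence adverb.
At position 4, choosing determiner makes rule 1 impossible to satisfy; hence adverb.
At position 9, choosing determiner makes rule 1 impossible to satisfy; hence adverb.
At position 10, choosing determiner makes rule 1 impossible to satisfy; hence adverb.
So the tagging must be: adverb adverb adjective adverb adverb determiner adverb adjective adverb adverb.
Check: rule 1 ✓; rule 2 ✓; rule 3 ✓.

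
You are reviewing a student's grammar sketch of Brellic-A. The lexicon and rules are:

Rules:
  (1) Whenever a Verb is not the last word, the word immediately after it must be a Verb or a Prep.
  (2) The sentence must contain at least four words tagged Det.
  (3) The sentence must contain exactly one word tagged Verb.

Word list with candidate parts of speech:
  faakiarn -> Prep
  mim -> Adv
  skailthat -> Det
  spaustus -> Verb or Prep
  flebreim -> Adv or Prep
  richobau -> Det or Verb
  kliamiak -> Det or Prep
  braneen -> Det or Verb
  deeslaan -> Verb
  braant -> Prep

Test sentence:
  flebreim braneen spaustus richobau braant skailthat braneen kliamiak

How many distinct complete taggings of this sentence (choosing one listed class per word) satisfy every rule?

4

Candidates per position — 1:flebreim {Adv,Prep}; 2:braneen {Det,Verb}; 3:spaustus {Verb,Prep}; 4:richobau {Det,Verb}; 5:braant {Prep}; 6:skailthat {Det}; 7:braneen {Det,Verb}; 8:kliamiak {Det,Prep}.
There are 64 candidate sequences in total.
The sequences that satisfy every rule: Adv Det Prep Verb Prep Det Det Det; Adv Verb Prep Det Prep Det Det Det; Prep Det Prep Verb Prep Det Det Det; Prep Verb Prep Det Prep Det Det Det.
Count = 4.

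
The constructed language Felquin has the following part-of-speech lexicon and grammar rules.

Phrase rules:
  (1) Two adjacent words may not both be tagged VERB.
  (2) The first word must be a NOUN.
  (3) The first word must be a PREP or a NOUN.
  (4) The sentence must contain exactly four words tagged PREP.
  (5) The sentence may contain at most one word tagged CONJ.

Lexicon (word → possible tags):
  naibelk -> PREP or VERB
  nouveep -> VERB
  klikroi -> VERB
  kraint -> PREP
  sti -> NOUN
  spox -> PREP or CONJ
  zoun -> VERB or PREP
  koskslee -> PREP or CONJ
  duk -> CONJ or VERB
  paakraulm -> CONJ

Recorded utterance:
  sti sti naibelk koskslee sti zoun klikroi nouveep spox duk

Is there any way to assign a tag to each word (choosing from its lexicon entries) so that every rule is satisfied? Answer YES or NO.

Candidates per position — 1:sti {NOUN}; 2:sti {NOUN}; 3:naibelk {PREP,VERB}; 4:koskslee {PREP,CONJ}; 5:sti {NOUN}; 6:zoun {VERB,PREP}; 7:klikroi {VERB}; 8:nouveep {VERB}; 9:spox {PREP,CONJ}; 10:duk {CONJ,VERB}.
Rule 1 cannot be satisfied by any choice of tags from the lexicon.
So there is no consistent tagging.

NO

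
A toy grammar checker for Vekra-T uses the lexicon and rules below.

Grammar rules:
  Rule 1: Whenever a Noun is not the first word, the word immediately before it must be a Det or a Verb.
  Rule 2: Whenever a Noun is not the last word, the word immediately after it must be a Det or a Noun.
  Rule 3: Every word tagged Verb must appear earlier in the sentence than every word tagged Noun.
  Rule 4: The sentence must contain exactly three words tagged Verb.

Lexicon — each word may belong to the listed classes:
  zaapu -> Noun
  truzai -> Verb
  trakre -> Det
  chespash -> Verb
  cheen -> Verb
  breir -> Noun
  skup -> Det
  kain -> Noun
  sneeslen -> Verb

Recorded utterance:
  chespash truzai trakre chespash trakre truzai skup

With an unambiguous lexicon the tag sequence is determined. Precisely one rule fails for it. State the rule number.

4

Fixed tagging: Verb Verb Det Verb Det Verb Det.
Applying the rules: R1 pass, R2 pass, R3 pass, R4 fail.
Only rule 4 fails.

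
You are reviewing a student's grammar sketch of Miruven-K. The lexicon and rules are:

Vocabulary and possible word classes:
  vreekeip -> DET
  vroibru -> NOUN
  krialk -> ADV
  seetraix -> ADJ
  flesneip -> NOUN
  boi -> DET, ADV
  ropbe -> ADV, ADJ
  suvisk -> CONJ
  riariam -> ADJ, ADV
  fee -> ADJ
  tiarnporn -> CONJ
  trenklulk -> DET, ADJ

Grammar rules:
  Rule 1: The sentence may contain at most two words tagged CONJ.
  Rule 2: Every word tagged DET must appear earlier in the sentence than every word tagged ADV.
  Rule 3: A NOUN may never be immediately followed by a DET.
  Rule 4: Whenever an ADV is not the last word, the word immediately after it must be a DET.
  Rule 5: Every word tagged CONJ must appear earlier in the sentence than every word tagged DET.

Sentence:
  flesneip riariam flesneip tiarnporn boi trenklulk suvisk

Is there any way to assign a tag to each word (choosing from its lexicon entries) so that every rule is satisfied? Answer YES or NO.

Candidates per position — 1:flesneip {NOUN}; 2:riariam {ADJ,ADV}; 3:flesneip {NOUN}; 4:tiarnporn {CONJ}; 5:boi {DET,ADV}; 6:trenklulk {DET,ADJ}; 7:suvisk {CONJ}.
Every candidate sequence violates at least one rule; no consistent tagging exists.

NO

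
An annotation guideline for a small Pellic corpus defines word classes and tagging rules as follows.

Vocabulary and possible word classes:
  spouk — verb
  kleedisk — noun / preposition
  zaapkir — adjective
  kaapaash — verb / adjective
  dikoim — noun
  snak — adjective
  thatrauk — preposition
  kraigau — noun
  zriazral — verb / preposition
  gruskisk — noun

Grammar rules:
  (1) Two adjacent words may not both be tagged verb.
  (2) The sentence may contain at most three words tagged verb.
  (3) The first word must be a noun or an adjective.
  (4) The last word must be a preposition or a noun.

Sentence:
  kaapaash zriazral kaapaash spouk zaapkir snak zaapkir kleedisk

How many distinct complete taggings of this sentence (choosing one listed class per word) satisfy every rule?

4

Candidates per position — 1:kaapaash {verb,adjective}; 2:zriazral {verb,preposition}; 3:kaapaash {verb,adjective}; 4:spouk {verb}; 5:zaapkir {adjective}; 6:snak {adjective}; 7:zaapkir {adjective}; 8:kleedisk {noun,preposition}.
There are 16 candidate sequences in total.
The sequences that satisfy every rule: adjective verb adjective verb adjective adjective adjective noun; adjective verb adjective verb adjective adjective adjective preposition; adjective preposition adjective verb adjective adjective adjective noun; adjective preposition adjective verb adjective adjective adjective preposition.
Count = 4.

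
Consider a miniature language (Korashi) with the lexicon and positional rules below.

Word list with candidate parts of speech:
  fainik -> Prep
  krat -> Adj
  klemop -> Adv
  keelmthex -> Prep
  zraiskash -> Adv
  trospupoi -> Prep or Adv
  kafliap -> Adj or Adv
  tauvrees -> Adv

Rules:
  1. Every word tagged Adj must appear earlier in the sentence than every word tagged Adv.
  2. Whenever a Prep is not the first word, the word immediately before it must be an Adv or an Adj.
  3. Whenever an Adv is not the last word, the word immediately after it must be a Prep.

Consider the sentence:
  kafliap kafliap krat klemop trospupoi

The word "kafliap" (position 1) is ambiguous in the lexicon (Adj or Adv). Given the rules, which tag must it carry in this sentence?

Adj

Candidates per position — 1:kafliap {Adj,Adv}; 2:kafliap {Adj,Adv}; 3:krat {Adj}; 4:klemop {Adv}; 5:trospupoi {Prep,Adv}.
Word 1 cannot be Adv — rule 1 would then fail for every completion. It is Adj.
Word 2 cannot be Adv — rule 1 would then fail for every completion. It is Adj.
Word 5 cannot be Adv — rule 3 would then fail for every completion. It is Prep.
So the tagging must be: Adj Adj Adj Adv Prep.
Rule-by-rule: rule 1 ok; rule 2 ok; rule 3 ok.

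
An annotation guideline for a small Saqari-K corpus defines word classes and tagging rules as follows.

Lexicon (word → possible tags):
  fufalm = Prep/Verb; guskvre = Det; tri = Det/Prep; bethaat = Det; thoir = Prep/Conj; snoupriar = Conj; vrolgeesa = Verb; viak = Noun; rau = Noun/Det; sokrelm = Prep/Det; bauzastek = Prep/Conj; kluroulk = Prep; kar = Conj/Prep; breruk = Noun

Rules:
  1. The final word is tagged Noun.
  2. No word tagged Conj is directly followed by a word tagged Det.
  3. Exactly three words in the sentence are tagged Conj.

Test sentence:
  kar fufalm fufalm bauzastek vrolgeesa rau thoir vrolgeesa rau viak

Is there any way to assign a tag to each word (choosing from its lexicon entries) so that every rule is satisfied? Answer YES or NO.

Candidates per position — 1:kar {Conj,Prep}; 2:fufalm {Prep,Verb}; 3:fufalm {Prep,Verb}; 4:bauzastek {Prep,Conj}; 5:vrolgeesa {Verb}; 6:rau {Noun,Det}; 7:thoir {Prep,Conj}; 8:vrolgeesa {Verb}; 9:rau {Noun,Det}; 10:viak {Noun}.
One satisfying assignment: Conj Verb Prep Conj Verb Noun Conj Verb Det Noun.
Checking: rule 1 ✓; rule 2 ✓; rule 3 ✓.

YES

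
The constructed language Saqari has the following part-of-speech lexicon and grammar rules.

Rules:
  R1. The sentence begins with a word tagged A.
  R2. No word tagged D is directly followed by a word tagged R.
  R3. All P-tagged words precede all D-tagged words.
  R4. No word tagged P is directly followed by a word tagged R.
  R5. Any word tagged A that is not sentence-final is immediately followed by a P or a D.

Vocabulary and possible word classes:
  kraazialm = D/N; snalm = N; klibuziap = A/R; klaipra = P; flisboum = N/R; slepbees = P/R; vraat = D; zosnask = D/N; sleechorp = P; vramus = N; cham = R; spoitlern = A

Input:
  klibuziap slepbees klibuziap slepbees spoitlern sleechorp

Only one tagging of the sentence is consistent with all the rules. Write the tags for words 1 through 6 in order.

Candidates per position — 1:klibuziap {A,R}; 2:slepbees {P,R}; 3:klibuziap {A,R}; 4:slepbees {P,R}; 5:spoitlern {A}; 6:sleechorp {P}.
Position 1: R is ruled out by rule 1; that leaves A.
Position 2: R is ruled out by rule 5; that leaves P.
Position 3: R is ruled out by rule 4; that leaves A.
Position 4: R is ruled out by rule 5; that leaves P.
That leaves exactly one tagging: A P A P A P.
Rule-by-rule: rule 1 holds; rule 2 holds; rule 3 holds; rule 4 holds; rule 5 holds.

A P A P A P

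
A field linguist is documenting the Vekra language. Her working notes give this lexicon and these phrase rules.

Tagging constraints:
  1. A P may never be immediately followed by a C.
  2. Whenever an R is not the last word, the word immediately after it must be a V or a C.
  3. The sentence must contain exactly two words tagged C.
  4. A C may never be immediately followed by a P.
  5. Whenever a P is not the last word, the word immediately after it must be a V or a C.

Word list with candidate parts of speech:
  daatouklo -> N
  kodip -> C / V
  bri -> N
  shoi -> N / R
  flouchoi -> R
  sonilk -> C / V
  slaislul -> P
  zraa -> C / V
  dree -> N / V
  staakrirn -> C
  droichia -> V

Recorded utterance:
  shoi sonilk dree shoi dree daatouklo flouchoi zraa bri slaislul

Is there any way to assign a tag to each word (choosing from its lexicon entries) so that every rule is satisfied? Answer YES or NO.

Candidates per position — 1:shoi {N,R}; 2:sonilk {C,V}; 3:dree {N,V}; 4:shoi {N,R}; 5:dree {N,V}; 6:daatouklo {N}; 7:flouchoi {R}; 8:zraa {C,V}; 9:bri {N}; 10:slaislul {P}.
One satisfying assignment: R C N R V N R C N P.
Check: rule 1 satisfied; rule 2 satisfied; rule 3 satisfied; rule 4 satisfied; rule 5 satisfied.

YES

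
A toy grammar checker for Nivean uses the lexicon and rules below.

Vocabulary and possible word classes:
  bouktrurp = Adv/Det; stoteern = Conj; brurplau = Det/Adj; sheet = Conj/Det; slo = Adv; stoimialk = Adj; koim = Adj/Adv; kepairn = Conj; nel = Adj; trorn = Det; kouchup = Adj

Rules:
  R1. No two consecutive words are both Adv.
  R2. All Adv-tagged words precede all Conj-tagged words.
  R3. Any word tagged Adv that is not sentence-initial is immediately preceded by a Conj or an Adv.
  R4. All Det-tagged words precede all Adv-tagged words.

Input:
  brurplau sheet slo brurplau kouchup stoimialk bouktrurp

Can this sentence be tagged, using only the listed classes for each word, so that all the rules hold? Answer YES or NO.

Candidates per position — 1:brurplau {Det,Adj}; 2:sheet {Conj,Det}; 3:slo {Adv}; 4:brurplau {Det,Adj}; 5:kouchup {Adj}; 6:stoimialk {Adj}; 7:bouktrurp {Adv,Det}.
Every candidate sequence violates at least one rule; no consistent tagging exists.

NO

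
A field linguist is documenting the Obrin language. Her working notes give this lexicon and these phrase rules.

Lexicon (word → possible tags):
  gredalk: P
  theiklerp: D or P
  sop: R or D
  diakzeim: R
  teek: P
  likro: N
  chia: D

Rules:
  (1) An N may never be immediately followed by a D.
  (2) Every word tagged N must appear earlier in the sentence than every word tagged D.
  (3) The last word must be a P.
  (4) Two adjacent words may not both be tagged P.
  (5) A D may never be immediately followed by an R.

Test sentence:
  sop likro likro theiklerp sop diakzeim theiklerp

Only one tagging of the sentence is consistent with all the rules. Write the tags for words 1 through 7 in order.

Candidates per position — 1:sop {R,D}; 2:likro {N}; 3:likro {N}; 4:theiklerp {D,P}; 5:sop {R,D}; 6:diakzeim {R}; 7:theiklerp {D,P}.
If word 1 were D, no tagging could satisfy rule 2; so word 1 is R.
If word 4 were D, no tagging could satisfy rule 1; so word 4 is P.
If word 5 were D, no tagging could satisfy rule 5; so word 5 is R.
If word 7 were D, no tagging could satisfy rule 3; so word 7 is P.
That leaves exactly one tagging: R N N P R R P.
Check: rule 1 ok; rule 2 ok; rule 3 ok; rule 4 ok; rule 5 ok.

R N N P R R P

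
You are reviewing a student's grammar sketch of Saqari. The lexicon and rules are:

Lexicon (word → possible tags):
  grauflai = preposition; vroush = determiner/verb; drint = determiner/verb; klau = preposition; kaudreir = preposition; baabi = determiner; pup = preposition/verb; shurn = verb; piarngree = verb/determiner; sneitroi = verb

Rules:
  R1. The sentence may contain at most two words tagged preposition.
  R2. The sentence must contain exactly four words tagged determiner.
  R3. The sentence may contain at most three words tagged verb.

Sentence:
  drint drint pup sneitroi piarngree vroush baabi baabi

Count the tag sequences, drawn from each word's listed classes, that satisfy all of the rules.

6

Candidates per position — 1:drint {determiner,verb}; 2:drint {determiner,verb}; 3:pup {preposition,verb}; 4:sneitroi {verb}; 5:piarngree {verb,determiner}; 6:vroush {determiner,verb}; 7:baabi {determiner}; 8:baabi {determiner}.
There are 32 candidate sequences in total.
Checking each against the rules leaves 6 sequences.
Count = 6.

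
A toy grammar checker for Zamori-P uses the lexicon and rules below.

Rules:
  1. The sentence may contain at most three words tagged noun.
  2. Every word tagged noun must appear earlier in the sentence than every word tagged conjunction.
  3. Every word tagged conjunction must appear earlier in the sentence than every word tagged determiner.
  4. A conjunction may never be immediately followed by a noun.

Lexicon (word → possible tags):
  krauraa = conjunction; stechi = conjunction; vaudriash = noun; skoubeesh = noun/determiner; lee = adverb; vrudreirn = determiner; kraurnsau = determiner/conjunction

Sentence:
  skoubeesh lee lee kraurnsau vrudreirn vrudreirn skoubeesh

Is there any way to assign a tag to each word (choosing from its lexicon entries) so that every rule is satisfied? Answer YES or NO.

YES

Candidates per position — 1:skoubeesh {noun,determiner}; 2:lee {adverb}; 3:lee {adverb}; 4:kraurnsau {determiner,conjunction}; 5:vrudreirn {determiner}; 6:vrudreirn {determiner}; 7:skoubeesh {noun,determiner}.
One satisfying assignment: noun adverb adverb determiner determiner determiner determiner.
Check: rule 1 ✓; rule 2 ✓; rule 3 ✓; rule 4 ✓.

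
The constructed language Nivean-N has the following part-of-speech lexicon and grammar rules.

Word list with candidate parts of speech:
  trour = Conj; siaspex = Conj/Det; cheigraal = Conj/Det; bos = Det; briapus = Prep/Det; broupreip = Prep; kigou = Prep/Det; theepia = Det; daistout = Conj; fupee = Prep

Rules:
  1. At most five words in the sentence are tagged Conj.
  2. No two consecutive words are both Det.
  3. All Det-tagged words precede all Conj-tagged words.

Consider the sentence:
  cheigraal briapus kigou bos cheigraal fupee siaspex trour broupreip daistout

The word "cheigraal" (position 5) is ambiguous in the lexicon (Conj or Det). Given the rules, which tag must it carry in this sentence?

Conj

Candidates per position — 1:cheigraal {Conj,Det}; 2:briapus {Prep,Det}; 3:kigou {Prep,Det}; 4:bos {Det}; 5:cheigraal {Conj,Det}; 6:fupee {Prep}; 7:siaspex {Conj,Det}; 8:trour {Conj}; 9:broupreip {Prep}; 10:daistout {Conj}.
At position 1, choosing Conj makes rule 3 impossible to satisfy; hence Det.
At position 2, choosing Det makes rule 2 impossible to satisfy; hence Prep.
At position 3, choosing Det makes rule 2 impossible to satisfy; hence Prep.
At position 5, choosing Det makes rule 2 impossible to satisfy; hence Conj.
At position 7, choosing Det makes rule 3 impossible to satisfy; hence Conj.
The only consistent sequence is: Det Prep Prep Det Conj Prep Conj Conj Prep Conj.
Checking: rule 1 ok; rule 2 ok; rule 3 ok.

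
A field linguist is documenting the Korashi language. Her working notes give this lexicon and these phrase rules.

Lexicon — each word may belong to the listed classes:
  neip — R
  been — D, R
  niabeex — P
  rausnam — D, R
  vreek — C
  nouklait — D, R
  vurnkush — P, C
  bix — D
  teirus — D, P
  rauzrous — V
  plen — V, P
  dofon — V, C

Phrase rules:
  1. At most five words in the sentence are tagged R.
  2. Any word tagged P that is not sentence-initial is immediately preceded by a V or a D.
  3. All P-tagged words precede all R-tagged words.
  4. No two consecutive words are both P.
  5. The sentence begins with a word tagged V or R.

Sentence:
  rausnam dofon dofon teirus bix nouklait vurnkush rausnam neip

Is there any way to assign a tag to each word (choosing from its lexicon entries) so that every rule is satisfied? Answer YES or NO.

YES

Candidates per position — 1:rausnam {D,R}; 2:dofon {V,C}; 3:dofon {V,C}; 4:teirus {D,P}; 5:bix {D}; 6:nouklait {D,R}; 7:vurnkush {P,C}; 8:rausnam {D,R}; 9:neip {R}.
One satisfying assignment: R V V D D D C R R.
Check: rule 1 satisfied; rule 2 satisfied; rule 3 satisfied; rule 4 satisfied; rule 5 satisfied.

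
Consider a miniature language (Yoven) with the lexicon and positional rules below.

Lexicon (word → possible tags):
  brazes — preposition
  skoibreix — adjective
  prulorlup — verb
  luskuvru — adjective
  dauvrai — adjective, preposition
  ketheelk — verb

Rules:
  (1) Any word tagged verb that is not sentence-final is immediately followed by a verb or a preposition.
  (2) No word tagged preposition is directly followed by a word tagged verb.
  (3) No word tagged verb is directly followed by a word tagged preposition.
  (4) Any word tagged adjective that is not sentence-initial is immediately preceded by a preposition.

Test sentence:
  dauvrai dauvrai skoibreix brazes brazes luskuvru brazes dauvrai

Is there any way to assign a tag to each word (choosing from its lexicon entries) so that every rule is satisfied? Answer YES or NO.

Candidates per position — 1:dauvrai {adjective,preposition}; 2:dauvrai {adjective,preposition}; 3:skoibreix {adjective}; 4:brazes {preposition}; 5:brazes {preposition}; 6:luskuvru {adjective}; 7:brazes {preposition}; 8:dauvrai {adjective,preposition}.
One satisfying assignment: adjective preposition adjective preposition preposition adjective preposition preposition.
Rule-by-rule: rule 1 ✓; rule 2 ✓; rule 3 ✓; rule 4 ✓.

YES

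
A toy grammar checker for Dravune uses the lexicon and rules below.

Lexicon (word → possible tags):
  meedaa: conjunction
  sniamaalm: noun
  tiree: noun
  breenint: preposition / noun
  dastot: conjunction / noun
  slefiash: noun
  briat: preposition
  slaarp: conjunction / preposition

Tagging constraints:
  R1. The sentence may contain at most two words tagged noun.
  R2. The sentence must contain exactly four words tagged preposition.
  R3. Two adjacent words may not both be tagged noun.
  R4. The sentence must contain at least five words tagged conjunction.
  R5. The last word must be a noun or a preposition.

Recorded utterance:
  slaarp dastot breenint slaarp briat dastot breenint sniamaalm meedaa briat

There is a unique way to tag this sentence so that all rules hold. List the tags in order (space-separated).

Candidates per position — 1:slaarp {conjunction,preposition}; 2:dastot {conjunction,noun}; 3:breenint {preposition,noun}; 4:slaarp {conjunction,preposition}; 5:briat {preposition}; 6:dastot {conjunction,noun}; 7:breenint {preposition,noun}; 8:sniamaalm {noun}; 9:meedaa {conjunction}; 10:briat {preposition}.
Position 1: preposition is ruled out by rule 4; that leaves conjunction.
Position 2: noun is ruled out by rule 4; that leaves conjunction.
Position 4: preposition is ruled out by rule 4; that leaves conjunction.
Position 6: noun is ruled out by rule 4; that leaves conjunction.
Position 7: noun is ruled out by rule 2; that leaves preposition.
Position 3: noun is ruled out by rule 2; that leaves preposition.
That leaves exactly one tagging: conjunction conjunction preposition conjunction preposition conjunction preposition noun conjunction preposition.
Checking: rule 1 ✓; rule 2 ✓; rule 3 ✓; rule 4 ✓; rule 5 ✓.

conjunction conjunction preposition conjunction preposition conjunction preposition noun conjunction preposition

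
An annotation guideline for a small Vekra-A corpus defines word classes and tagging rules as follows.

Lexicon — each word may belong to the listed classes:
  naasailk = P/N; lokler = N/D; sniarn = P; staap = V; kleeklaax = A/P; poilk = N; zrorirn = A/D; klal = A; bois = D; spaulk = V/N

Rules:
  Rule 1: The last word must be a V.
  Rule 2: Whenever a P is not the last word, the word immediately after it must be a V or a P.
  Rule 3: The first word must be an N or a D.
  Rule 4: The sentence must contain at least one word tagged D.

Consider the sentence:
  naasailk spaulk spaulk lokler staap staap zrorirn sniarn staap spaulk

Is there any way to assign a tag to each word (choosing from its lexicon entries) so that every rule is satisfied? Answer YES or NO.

YES

Candidates per position — 1:naasailk {P,N}; 2:spaulk {V,N}; 3:spaulk {V,N}; 4:lokler {N,D}; 5:staap {V}; 6:staap {V}; 7:zrorirn {A,D}; 8:sniarn {P}; 9:staap {V}; 10:spaulk {V,N}.
One satisfying assignment: N V N D V V A P V V.
Checking: rule 1 holds; rule 2 holds; rule 3 holds; rule 4 holds.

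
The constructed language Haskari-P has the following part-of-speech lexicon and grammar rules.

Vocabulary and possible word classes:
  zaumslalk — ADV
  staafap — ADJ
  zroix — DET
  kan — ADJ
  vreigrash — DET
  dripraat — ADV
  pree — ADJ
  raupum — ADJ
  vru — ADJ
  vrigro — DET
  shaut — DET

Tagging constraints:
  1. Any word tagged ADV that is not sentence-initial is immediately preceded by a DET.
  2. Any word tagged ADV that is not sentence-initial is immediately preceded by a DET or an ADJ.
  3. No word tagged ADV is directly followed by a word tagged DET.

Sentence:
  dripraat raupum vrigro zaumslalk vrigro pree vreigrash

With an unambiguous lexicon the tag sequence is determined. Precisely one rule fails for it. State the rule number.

3

Fixed tagging: ADV ADJ DET ADV DET ADJ DET.
Applying the rules: R1 pass, R2 pass, R3 fail.
Only rule 3 fails.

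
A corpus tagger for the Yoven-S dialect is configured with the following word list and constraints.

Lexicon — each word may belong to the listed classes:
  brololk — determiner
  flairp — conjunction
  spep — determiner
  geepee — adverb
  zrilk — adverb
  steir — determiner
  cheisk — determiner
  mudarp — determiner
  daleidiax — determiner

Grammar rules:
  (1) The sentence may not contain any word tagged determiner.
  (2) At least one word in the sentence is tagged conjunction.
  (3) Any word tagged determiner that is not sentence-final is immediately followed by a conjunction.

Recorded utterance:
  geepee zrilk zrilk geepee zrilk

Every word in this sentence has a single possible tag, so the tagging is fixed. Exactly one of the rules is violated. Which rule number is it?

2

Fixed tagging: adverb adverb adverb adverb adverb.
Checking each rule: R1 ok, R2 fails, R3 ok.
Only rule 2 fails.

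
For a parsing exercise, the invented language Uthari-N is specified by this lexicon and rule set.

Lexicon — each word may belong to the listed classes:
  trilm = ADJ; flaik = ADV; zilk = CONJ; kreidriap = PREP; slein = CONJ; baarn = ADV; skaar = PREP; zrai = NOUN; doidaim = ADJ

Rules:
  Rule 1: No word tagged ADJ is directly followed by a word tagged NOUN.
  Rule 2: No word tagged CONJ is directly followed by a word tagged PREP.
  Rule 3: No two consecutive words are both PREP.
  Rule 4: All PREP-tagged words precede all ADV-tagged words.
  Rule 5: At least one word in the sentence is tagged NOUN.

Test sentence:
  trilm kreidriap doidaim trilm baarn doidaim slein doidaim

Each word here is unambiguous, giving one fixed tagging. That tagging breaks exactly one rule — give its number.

5

Fixed tagging: ADJ PREP ADJ ADJ ADV ADJ CONJ ADJ.
Rule check: R1 pass, R2 pass, R3 pass, R4 pass, R5 fail.
Only rule 5 fails.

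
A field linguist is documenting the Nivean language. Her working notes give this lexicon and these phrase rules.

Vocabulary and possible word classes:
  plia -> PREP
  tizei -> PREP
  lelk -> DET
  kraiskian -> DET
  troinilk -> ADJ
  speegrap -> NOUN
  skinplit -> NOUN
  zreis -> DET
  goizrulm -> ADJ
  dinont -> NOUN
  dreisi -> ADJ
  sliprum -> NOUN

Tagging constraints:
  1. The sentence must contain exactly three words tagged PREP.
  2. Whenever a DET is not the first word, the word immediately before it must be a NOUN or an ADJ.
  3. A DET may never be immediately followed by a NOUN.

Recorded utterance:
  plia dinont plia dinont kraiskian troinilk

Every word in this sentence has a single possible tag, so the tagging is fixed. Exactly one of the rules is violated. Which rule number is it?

Fixed tagging: PREP NOUN PREP NOUN DET ADJ.
Rule check: R1 ✗, R2 ✓, R3 ✓.
Only rule 1 fails.

1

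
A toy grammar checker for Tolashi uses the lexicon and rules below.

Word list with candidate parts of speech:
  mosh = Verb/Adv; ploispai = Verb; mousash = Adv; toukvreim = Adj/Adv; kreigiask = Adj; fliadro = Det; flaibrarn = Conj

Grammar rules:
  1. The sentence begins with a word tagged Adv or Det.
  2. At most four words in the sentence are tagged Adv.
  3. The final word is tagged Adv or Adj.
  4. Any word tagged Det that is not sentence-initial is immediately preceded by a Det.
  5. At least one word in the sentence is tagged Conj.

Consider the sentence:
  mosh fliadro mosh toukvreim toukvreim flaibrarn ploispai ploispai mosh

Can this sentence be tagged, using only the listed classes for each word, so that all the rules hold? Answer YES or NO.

Candidates per position — 1:mosh {Verb,Adv}; 2:fliadro {Det}; 3:mosh {Verb,Adv}; 4:toukvreim {Adj,Adv}; 5:toukvreim {Adj,Adv}; 6:flaibrarn {Conj}; 7:ploispai {Verb}; 8:ploispai {Verb}; 9:mosh {Verb,Adv}.
Rule 4 cannot be satisfied by any choice of tags from the lexicon.
So there is no consistent tagging.

NO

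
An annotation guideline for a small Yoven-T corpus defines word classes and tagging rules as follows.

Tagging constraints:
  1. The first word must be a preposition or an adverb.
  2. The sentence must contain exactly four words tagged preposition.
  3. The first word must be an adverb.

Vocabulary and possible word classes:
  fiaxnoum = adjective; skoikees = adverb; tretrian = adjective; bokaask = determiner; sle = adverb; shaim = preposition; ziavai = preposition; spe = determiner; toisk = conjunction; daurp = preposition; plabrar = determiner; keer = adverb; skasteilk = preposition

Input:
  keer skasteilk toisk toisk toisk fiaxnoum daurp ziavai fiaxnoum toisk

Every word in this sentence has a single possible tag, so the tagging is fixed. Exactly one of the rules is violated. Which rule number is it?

Fixed tagging: adverb preposition conjunction conjunction conjunction adjective preposition preposition adjective conjunction.
Checking each rule: R1 pass, R2 fail, R3 pass.
Only rule 2 fails.

2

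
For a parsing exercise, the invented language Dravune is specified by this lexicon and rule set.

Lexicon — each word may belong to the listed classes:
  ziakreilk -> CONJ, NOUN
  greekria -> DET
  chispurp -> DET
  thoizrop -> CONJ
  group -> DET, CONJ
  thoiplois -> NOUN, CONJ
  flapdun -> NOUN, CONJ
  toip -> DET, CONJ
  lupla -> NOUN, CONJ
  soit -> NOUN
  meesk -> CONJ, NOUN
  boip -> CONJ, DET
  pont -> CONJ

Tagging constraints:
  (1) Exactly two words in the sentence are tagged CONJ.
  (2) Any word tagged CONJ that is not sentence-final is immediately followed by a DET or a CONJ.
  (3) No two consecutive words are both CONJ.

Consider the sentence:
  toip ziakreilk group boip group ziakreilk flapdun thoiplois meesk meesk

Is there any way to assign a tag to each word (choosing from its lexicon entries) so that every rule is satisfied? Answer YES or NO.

YES

Candidates per position — 1:toip {DET,CONJ}; 2:ziakreilk {CONJ,NOUN}; 3:group {DET,CONJ}; 4:boip {CONJ,DET}; 5:group {DET,CONJ}; 6:ziakreilk {CONJ,NOUN}; 7:flapdun {NOUN,CONJ}; 8:thoiplois {NOUN,CONJ}; 9:meesk {CONJ,NOUN}; 10:meesk {CONJ,NOUN}.
One satisfying assignment: DET NOUN DET CONJ DET NOUN NOUN NOUN NOUN CONJ.
Checking: rule 1 holds; rule 2 holds; rule 3 holds.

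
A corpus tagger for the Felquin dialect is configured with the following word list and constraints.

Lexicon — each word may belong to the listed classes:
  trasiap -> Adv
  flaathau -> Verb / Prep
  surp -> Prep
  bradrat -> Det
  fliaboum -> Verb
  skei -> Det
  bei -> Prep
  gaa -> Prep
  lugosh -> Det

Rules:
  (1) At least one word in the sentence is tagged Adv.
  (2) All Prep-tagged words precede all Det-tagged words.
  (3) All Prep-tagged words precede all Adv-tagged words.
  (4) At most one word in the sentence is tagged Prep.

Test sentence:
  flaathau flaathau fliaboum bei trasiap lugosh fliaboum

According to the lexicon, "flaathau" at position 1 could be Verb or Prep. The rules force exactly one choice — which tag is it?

Verb

Candidates per position — 1:flaathau {Verb,Prep}; 2:flaathau {Verb,Prep}; 3:fliaboum {Verb}; 4:bei {Prep}; 5:trasiap {Adv}; 6:lugosh {Det}; 7:fliaboum {Verb}.
Position 1: tagging it Prep would leave rule 4 unsatisfiable, so it must be Verb.
Position 2: tagging it Prep would leave rule 4 unsatisfiable, so it must be Verb.
That leaves exactly one tagging: Verb Verb Verb Prep Adv Det Verb.
Checking: rule 1 ✓; rule 2 ✓; rule 3 ✓; rule 4 ✓.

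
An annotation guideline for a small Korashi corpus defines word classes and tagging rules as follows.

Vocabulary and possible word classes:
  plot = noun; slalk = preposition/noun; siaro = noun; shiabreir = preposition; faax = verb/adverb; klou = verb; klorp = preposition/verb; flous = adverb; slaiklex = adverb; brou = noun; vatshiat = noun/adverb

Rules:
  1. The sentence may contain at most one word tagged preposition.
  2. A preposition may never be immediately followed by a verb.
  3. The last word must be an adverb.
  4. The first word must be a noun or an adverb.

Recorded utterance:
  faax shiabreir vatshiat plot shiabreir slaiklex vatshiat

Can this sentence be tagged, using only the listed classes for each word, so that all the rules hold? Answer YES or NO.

NO

Candidates per position — 1:faax {verb,adverb}; 2:shiabreir {preposition}; 3:vatshiat {noun,adverb}; 4:plot {noun}; 5:shiabreir {preposition}; 6:slaiklex {adverb}; 7:vatshiat {noun,adverb}.
Rule 1 cannot be satisfied by any choice of tags from the lexicon.
So there is no consistent tagging.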